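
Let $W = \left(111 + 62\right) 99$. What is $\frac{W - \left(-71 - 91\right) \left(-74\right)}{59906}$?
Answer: $\frac{5139}{59906} \approx 0.085784$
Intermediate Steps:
$W = 17127$ ($W = 173 \cdot 99 = 17127$)
$\frac{W - \left(-71 - 91\right) \left(-74\right)}{59906} = \frac{17127 - \left(-71 - 91\right) \left(-74\right)}{59906} = \left(17127 - \left(-162\right) \left(-74\right)\right) \frac{1}{59906} = \left(17127 - 11988\right) \frac{1}{59906} = 5139 \cdot \frac{1}{59906} = \frac{5139}{59906}$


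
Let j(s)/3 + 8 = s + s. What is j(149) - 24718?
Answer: -23848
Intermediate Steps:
j(s) = -24 + 6*s (j(s) = -24 + 3*(s + s) = -24 + 3*(2*s) = -24 + 6*s)
j(149) - 24718 = (-24 + 6*149) - 24718 = (-24 + 894) - 24718 = 870 - 24718 = -23848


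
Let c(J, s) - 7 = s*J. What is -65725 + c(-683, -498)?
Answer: 274416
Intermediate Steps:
c(J, s) = 7 + J*s (c(J, s) = 7 + s*J = 7 + J*s)
-65725 + c(-683, -498) = -65725 + (7 - 683*(-498)) = -65725 + (7 + 340134) = -65725 + 340141 = 274416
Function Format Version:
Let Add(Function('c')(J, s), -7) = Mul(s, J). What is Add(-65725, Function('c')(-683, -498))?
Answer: 274416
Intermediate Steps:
Function('c')(J, s) = Add(7, Mul(J, s)) (Function('c')(J, s) = Add(7, Mul(s, J)) = Add(7, Mul(J, s)))
Add(-65725, Function('c')(-683, -498)) = Add(-65725, Add(7, Mul(-683, -498))) = Add(-65725, Add(7, 340134)) = Add(-65725, 340141) = 274416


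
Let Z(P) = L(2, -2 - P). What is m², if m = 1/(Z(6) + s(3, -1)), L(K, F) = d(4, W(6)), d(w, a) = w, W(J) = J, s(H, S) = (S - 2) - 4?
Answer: ⅑ ≈ 0.11111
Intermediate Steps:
s(H, S) = -6 + S (s(H, S) = (-2 + S) - 4 = -6 + S)
L(K, F) = 4
Z(P) = 4
m = -⅓ (m = 1/(4 + (-6 - 1)) = 1/(4 - 7) = 1/(-3) = -⅓ ≈ -0.33333)
m² = (-⅓)² = ⅑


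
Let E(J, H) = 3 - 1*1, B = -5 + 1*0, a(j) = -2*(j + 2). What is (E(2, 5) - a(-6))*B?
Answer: 30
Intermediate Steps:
a(j) = -4 - 2*j (a(j) = -2*(2 + j) = -4 - 2*j)
B = -5 (B = -5 + 0 = -5)
E(J, H) = 2 (E(J, H) = 3 - 1 = 2)
(E(2, 5) - a(-6))*B = (2 - (-4 - 2*(-6)))*(-5) = (2 - (-4 + 12))*(-5) = (2 - 1*8)*(-5) = (2 - 8)*(-5) = -6*(-5) = 30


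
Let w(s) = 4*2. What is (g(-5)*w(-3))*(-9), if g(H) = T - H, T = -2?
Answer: -216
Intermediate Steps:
w(s) = 8
g(H) = -2 - H
(g(-5)*w(-3))*(-9) = ((-2 - 1*(-5))*8)*(-9) = ((-2 + 5)*8)*(-9) = (3*8)*(-9) = 24*(-9) = -216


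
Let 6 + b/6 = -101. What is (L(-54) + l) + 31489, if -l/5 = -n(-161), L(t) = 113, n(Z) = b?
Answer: 28392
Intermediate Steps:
b = -642 (b = -36 + 6*(-101) = -36 - 606 = -642)
n(Z) = -642
l = -3210 (l = -(-5)*(-642) = -5*642 = -3210)
(L(-54) + l) + 31489 = (113 - 3210) + 31489 = -3097 + 31489 = 28392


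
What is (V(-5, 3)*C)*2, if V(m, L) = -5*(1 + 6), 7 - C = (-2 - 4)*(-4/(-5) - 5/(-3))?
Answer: -1526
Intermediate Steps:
C = 109/5 (C = 7 - (-2 - 4)*(-4/(-5) - 5/(-3)) = 7 - (-6)*(-4*(-⅕) - 5*(-⅓)) = 7 - (-6)*(⅘ + 5/3) = 7 - (-6)*37/15 = 7 - 1*(-74/5) = 7 + 74/5 = 109/5 ≈ 21.800)
V(m, L) = -35 (V(m, L) = -5*7 = -35)
(V(-5, 3)*C)*2 = -35*109/5*2 = -763*2 = -1526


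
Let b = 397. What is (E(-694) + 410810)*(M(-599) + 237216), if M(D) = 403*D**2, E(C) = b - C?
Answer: 59657277260119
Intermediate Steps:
E(C) = 397 - C
(E(-694) + 410810)*(M(-599) + 237216) = ((397 - 1*(-694)) + 410810)*(403*(-599)**2 + 237216) = ((397 + 694) + 410810)*(403*358801 + 237216) = (1091 + 410810)*(144596803 + 237216) = 411901*144834019 = 59657277260119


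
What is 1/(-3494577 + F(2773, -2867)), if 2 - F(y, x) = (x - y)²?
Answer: -1/35304175 ≈ -2.8325e-8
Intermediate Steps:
F(y, x) = 2 - (x - y)²
1/(-3494577 + F(2773, -2867)) = 1/(-3494577 + (2 - (-2867 - 1*2773)²)) = 1/(-3494577 + (2 - (-2867 - 2773)²)) = 1/(-3494577 + (2 - 1*(-5640)²)) = 1/(-3494577 + (2 - 1*31809600)) = 1/(-3494577 + (2 - 31809600)) = 1/(-3494577 - 31809598) = 1/(-35304175) = -1/35304175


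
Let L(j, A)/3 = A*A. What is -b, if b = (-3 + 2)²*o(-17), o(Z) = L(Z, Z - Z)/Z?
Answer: 0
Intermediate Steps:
L(j, A) = 3*A² (L(j, A) = 3*(A*A) = 3*A²)
o(Z) = 0 (o(Z) = (3*(Z - Z)²)/Z = (3*0²)/Z = (3*0)/Z = 0/Z = 0)
b = 0 (b = (-3 + 2)²*0 = (-1)²*0 = 1*0 = 0)
-b = -1*0 = 0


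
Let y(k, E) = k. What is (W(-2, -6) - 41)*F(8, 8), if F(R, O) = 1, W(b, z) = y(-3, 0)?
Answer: -44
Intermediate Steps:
W(b, z) = -3
(W(-2, -6) - 41)*F(8, 8) = (-3 - 41)*1 = -44*1 = -44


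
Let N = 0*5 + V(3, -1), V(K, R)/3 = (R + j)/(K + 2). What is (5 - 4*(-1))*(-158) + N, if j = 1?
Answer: -1422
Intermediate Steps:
V(K, R) = 3*(1 + R)/(2 + K) (V(K, R) = 3*((R + 1)/(K + 2)) = 3*((1 + R)/(2 + K)) = 3*(1 + R)/(2 + K))
N = 0 (N = 0*5 + 3*(1 - 1)/(2 + 3) = 0 + 3*0/5 = 0 + 3*(⅕)*0 = 0 + 0 = 0)
(5 - 4*(-1))*(-158) + N = (5 - 4*(-1))*(-158) + 0 = (5 + 4)*(-158) + 0 = 9*(-158) + 0 = -1422 + 0 = -1422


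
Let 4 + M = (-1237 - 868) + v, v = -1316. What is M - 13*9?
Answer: -3542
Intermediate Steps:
M = -3425 (M = -4 + ((-1237 - 868) - 1316) = -4 + (-2105 - 1316) = -4 - 3421 = -3425)
M - 13*9 = -3425 - 13*9 = -3425 - 1*117 = -3425 - 117 = -3542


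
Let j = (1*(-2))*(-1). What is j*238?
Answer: 476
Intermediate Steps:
j = 2 (j = -2*(-1) = 2)
j*238 = 2*238 = 476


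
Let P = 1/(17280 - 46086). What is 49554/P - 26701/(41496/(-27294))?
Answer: -9872140193135/6916 ≈ -1.4274e+9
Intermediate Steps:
P = -1/28806 (P = 1/(-28806) = -1/28806 ≈ -3.4715e-5)
49554/P - 26701/(41496/(-27294)) = 49554/(-1/28806) - 26701/(41496/(-27294)) = 49554*(-28806) - 26701/(41496*(-1/27294)) = -1427452524 - 26701/(-6916/4549) = -1427452524 - 26701*(-4549/6916) = -1427452524 + 121462849/6916 = -9872140193135/6916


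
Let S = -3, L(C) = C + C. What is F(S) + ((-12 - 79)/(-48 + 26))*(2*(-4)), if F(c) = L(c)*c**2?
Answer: -958/11 ≈ -87.091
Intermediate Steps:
L(C) = 2*C
F(c) = 2*c**3 (F(c) = (2*c)*c**2 = 2*c**3)
F(S) + ((-12 - 79)/(-48 + 26))*(2*(-4)) = 2*(-3)**3 + ((-12 - 79)/(-48 + 26))*(2*(-4)) = 2*(-27) - 91/(-22)*(-8) = -54 - 91*(-1/22)*(-8) = -54 + (91/22)*(-8) = -54 - 364/11 = -958/11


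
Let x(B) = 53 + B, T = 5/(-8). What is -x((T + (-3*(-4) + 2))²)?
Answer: -14841/64 ≈ -231.89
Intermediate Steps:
T = -5/8 (T = 5*(-⅛) = -5/8 ≈ -0.62500)
-x((T + (-3*(-4) + 2))²) = -(53 + (-5/8 + (-3*(-4) + 2))²) = -(53 + (-5/8 + (12 + 2))²) = -(53 + (-5/8 + 14)²) = -(53 + (107/8)²) = -(53 + 11449/64) = -1*14841/64 = -14841/64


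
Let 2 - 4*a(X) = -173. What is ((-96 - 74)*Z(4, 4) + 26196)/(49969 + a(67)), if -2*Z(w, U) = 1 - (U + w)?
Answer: 102404/200051 ≈ 0.51189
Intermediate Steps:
Z(w, U) = -1/2 + U/2 + w/2 (Z(w, U) = -(1 - (U + w))/2 = -(1 + (-U - w))/2 = -(1 - U - w)/2 = -1/2 + U/2 + w/2)
a(X) = 175/4 (a(X) = 1/2 - 1/4*(-173) = 1/2 + 173/4 = 175/4)
((-96 - 74)*Z(4, 4) + 26196)/(49969 + a(67)) = ((-96 - 74)*(-1/2 + (1/2)*4 + (1/2)*4) + 26196)/(49969 + 175/4) = (-170*(-1/2 + 2 + 2) + 26196)/(200051/4) = (-170*7/2 + 26196)*(4/200051) = (-595 + 26196)*(4/200051) = 25601*(4/200051) = 102404/200051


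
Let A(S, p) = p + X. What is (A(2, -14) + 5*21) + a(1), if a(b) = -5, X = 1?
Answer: 87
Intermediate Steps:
A(S, p) = 1 + p (A(S, p) = p + 1 = 1 + p)
(A(2, -14) + 5*21) + a(1) = ((1 - 14) + 5*21) - 5 = (-13 + 105) - 5 = 92 - 5 = 87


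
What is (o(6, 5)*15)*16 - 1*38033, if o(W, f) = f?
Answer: -36833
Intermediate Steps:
(o(6, 5)*15)*16 - 1*38033 = (5*15)*16 - 1*38033 = 75*16 - 38033 = 1200 - 38033 = -36833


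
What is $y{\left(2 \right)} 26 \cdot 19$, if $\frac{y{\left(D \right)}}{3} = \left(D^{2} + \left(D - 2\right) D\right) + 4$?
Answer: $11856$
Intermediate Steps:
$y{\left(D \right)} = 12 + 3 D^{2} + 3 D \left(-2 + D\right)$ ($y{\left(D \right)} = 3 \left(\left(D^{2} + \left(D - 2\right) D\right) + 4\right) = 3 \left(\left(D^{2} + \left(-2 + D\right) D\right) + 4\right) = 3 \left(\left(D^{2} + D \left(-2 + D\right)\right) + 4\right) = 3 \left(4 + D^{2} + D \left(-2 + D\right)\right) = 12 + 3 D^{2} + 3 D \left(-2 + D\right)$)
$y{\left(2 \right)} 26 \cdot 19 = \left(12 - 12 + 6 \cdot 2^{2}\right) 26 \cdot 19 = \left(12 - 12 + 6 \cdot 4\right) 26 \cdot 19 = \left(12 - 12 + 24\right) 26 \cdot 19 = 24 \cdot 26 \cdot 19 = 624 \cdot 19 = 11856$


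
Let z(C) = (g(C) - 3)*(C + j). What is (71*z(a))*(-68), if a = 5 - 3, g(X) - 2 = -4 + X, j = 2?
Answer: 57936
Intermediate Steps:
g(X) = -2 + X (g(X) = 2 + (-4 + X) = -2 + X)
a = 2
z(C) = (-5 + C)*(2 + C) (z(C) = ((-2 + C) - 3)*(C + 2) = (-5 + C)*(2 + C))
(71*z(a))*(-68) = (71*(-10 - 1*2 + 2*(-2 + 2)))*(-68) = (71*(-10 - 2 + 2*0))*(-68) = (71*(-10 - 2 + 0))*(-68) = (71*(-12))*(-68) = -852*(-68) = 57936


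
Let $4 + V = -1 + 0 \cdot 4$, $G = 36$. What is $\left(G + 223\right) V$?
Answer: $-1295$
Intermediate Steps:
$V = -5$ ($V = -4 + \left(-1 + 0 \cdot 4\right) = -4 + \left(-1 + 0\right) = -4 - 1 = -5$)
$\left(G + 223\right) V = \left(36 + 223\right) \left(-5\right) = 259 \left(-5\right) = -1295$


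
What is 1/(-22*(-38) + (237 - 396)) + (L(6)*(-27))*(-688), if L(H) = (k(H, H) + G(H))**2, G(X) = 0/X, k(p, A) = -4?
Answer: 201215233/677 ≈ 2.9722e+5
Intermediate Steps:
G(X) = 0
L(H) = 16 (L(H) = (-4 + 0)**2 = (-4)**2 = 16)
1/(-22*(-38) + (237 - 396)) + (L(6)*(-27))*(-688) = 1/(-22*(-38) + (237 - 396)) + (16*(-27))*(-688) = 1/(836 - 159) - 432*(-688) = 1/677 + 297216 = 201215233/677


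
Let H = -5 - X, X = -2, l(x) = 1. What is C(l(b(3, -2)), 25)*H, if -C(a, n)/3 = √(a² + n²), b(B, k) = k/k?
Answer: 9*√626 ≈ 225.18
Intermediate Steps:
b(B, k) = 1
H = -3 (H = -5 - 1*(-2) = -5 + 2 = -3)
C(a, n) = -3*√(a² + n²)
C(l(b(3, -2)), 25)*H = -3*√(1² + 25²)*(-3) = -3*√(1 + 625)*(-3) = -3*√626*(-3) = 9*√626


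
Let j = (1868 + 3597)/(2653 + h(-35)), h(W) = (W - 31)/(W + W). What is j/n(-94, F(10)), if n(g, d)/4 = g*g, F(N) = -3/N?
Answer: 191275/3283033472 ≈ 5.8262e-5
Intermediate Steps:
n(g, d) = 4*g² (n(g, d) = 4*(g*g) = 4*g²)
h(W) = (-31 + W)/(2*W) (h(W) = (-31 + W)/((2*W)) = (-31 + W)*(1/(2*W)) = (-31 + W)/(2*W))
j = 191275/92888 (j = (1868 + 3597)/(2653 + (½)*(-31 - 35)/(-35)) = 5465/(2653 + (½)*(-1/35)*(-66)) = 5465/(2653 + 33/35) = 5465/(92888/35) = 5465*(35/92888) = 191275/92888 ≈ 2.0592)
j/n(-94, F(10)) = 191275/(92888*((4*(-94)²))) = 191275/(92888*((4*8836))) = (191275/92888)/35344 = (191275/92888)*(1/35344) = 191275/3283033472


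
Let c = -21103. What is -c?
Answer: 21103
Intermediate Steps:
-c = -1*(-21103) = 21103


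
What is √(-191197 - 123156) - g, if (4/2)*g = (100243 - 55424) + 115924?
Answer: -160743/2 + I*√314353 ≈ -80372.0 + 560.67*I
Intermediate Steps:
g = 160743/2 (g = ((100243 - 55424) + 115924)/2 = (44819 + 115924)/2 = (½)*160743 = 160743/2 ≈ 80372.)
√(-191197 - 123156) - g = √(-191197 - 123156) - 1*160743/2 = √(-314353) - 160743/2 = I*√314353 - 160743/2 = -160743/2 + I*√314353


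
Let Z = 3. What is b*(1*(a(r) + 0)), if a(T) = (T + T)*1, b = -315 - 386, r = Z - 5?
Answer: 2804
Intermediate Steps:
r = -2 (r = 3 - 5 = -2)
b = -701
a(T) = 2*T (a(T) = (2*T)*1 = 2*T)
b*(1*(a(r) + 0)) = -701*(2*(-2) + 0) = -701*(-4 + 0) = -701*(-4) = 2804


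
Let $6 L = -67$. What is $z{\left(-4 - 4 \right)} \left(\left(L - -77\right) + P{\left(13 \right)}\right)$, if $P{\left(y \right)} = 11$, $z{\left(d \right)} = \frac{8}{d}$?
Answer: $- \frac{461}{6} \approx -76.833$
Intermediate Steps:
$L = - \frac{67}{6}$ ($L = \frac{1}{6} \left(-67\right) = - \frac{67}{6} \approx -11.167$)
$z{\left(-4 - 4 \right)} \left(\left(L - -77\right) + P{\left(13 \right)}\right) = \frac{8}{-4 - 4} \left(\left(- \frac{67}{6} - -77\right) + 11\right) = \frac{8}{-4 - 4} \left(\left(- \frac{67}{6} + 77\right) + 11\right) = \frac{8}{-8} \left(\frac{395}{6} + 11\right) = 8 \left(- \frac{1}{8}\right) \frac{461}{6} = \left(-1\right) \frac{461}{6} = - \frac{461}{6}$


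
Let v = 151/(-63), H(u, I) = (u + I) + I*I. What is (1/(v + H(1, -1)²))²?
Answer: 3969/7744 ≈ 0.51253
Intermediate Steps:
H(u, I) = I + u + I² (H(u, I) = (I + u) + I² = I + u + I²)
v = -151/63 (v = 151*(-1/63) = -151/63 ≈ -2.3968)
(1/(v + H(1, -1)²))² = (1/(-151/63 + (-1 + 1 + (-1)²)²))² = (1/(-151/63 + (-1 + 1 + 1)²))² = (1/(-151/63 + 1²))² = (1/(-151/63 + 1))² = (1/(-88/63))² = (-63/88)² = 3969/7744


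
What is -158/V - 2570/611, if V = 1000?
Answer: -1333269/305500 ≈ -4.3642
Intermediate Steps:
-158/V - 2570/611 = -158/1000 - 2570/611 = -158*1/1000 - 2570*1/611 = -79/500 - 2570/611 = -1333269/305500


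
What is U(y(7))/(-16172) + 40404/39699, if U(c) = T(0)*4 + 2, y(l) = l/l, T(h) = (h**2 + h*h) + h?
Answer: 108889015/107002038 ≈ 1.0176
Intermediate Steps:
T(h) = h + 2*h**2 (T(h) = (h**2 + h**2) + h = 2*h**2 + h = h + 2*h**2)
y(l) = 1
U(c) = 2 (U(c) = (0*(1 + 2*0))*4 + 2 = (0*(1 + 0))*4 + 2 = (0*1)*4 + 2 = 0*4 + 2 = 0 + 2 = 2)
U(y(7))/(-16172) + 40404/39699 = 2/(-16172) + 40404/39699 = 2*(-1/16172) + 40404*(1/39699) = -1/8086 + 13468/13233 = 108889015/107002038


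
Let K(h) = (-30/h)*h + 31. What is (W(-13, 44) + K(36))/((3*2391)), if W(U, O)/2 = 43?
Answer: 29/2391 ≈ 0.012129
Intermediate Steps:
K(h) = 1 (K(h) = -30 + 31 = 1)
W(U, O) = 86 (W(U, O) = 2*43 = 86)
(W(-13, 44) + K(36))/((3*2391)) = (86 + 1)/((3*2391)) = 87/7173 = 87*(1/7173) = 29/2391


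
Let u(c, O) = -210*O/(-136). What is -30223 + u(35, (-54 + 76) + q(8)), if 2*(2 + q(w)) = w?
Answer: -513161/17 ≈ -30186.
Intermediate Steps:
q(w) = -2 + w/2
u(c, O) = 105*O/68 (u(c, O) = -210*O*(-1/136) = 105*O/68)
-30223 + u(35, (-54 + 76) + q(8)) = -30223 + 105*((-54 + 76) + (-2 + (½)*8))/68 = -30223 + 105*(22 + (-2 + 4))/68 = -30223 + 105*(22 + 2)/68 = -30223 + (105/68)*24 = -30223 + 630/17 = -513161/17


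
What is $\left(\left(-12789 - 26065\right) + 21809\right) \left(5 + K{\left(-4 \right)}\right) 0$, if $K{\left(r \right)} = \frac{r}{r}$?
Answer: $0$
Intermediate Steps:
$K{\left(r \right)} = 1$
$\left(\left(-12789 - 26065\right) + 21809\right) \left(5 + K{\left(-4 \right)}\right) 0 = \left(\left(-12789 - 26065\right) + 21809\right) \left(5 + 1\right) 0 = \left(-38854 + 21809\right) 6 \cdot 0 = \left(-17045\right) 0 = 0$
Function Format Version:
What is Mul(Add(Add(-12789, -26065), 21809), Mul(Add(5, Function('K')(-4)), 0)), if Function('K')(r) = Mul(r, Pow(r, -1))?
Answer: 0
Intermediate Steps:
Function('K')(r) = 1
Mul(Add(Add(-12789, -26065), 21809), Mul(Add(5, Function('K')(-4)), 0)) = Mul(Add(Add(-12789, -26065), 21809), Mul(Add(5, 1), 0)) = Mul(Add(-38854, 21809), Mul(6, 0)) = Mul(-17045, 0) = 0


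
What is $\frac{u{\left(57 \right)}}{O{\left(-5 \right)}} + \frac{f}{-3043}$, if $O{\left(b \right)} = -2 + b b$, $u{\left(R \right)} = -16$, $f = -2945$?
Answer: $\frac{19047}{69989} \approx 0.27214$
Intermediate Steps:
$O{\left(b \right)} = -2 + b^{2}$
$\frac{u{\left(57 \right)}}{O{\left(-5 \right)}} + \frac{f}{-3043} = - \frac{16}{-2 + \left(-5\right)^{2}} - \frac{2945}{-3043} = - \frac{16}{-2 + 25} - - \frac{2945}{3043} = - \frac{16}{23} + \frac{2945}{3043} = \frac{19047}{69989}$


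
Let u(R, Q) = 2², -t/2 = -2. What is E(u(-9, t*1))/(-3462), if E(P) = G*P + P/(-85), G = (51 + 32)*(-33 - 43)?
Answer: 357454/49045 ≈ 7.2883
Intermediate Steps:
t = 4 (t = -2*(-2) = 4)
G = -6308 (G = 83*(-76) = -6308)
u(R, Q) = 4
E(P) = -536181*P/85 (E(P) = -6308*P + P/(-85) = -6308*P + P*(-1/85) = -6308*P - P/85 = -536181*P/85)
E(u(-9, t*1))/(-3462) = -536181/85*4/(-3462) = -2144724/85*(-1/3462) = 357454/49045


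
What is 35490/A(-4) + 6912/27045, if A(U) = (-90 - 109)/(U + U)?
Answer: 853332432/597995 ≈ 1427.0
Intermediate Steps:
A(U) = -199/(2*U) (A(U) = -199*1/(2*U) = -199/(2*U))
35490/A(-4) + 6912/27045 = 35490/((-199/2/(-4))) + 6912/27045 = 35490/((-199/2*(-1/4))) + 6912*(1/27045) = 35490/(199/8) + 768/3005 = 35490*(8/199) + 768/3005 = 283920/199 + 768/3005 = 853332432/597995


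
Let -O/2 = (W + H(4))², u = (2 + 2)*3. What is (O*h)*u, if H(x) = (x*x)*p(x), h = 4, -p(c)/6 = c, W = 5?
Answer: -13789536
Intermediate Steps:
p(c) = -6*c
H(x) = -6*x³ (H(x) = (x*x)*(-6*x) = x²*(-6*x) = -6*x³)
u = 12 (u = 4*3 = 12)
O = -287282 (O = -2*(5 - 6*4³)² = -2*(5 - 6*64)² = -2*(5 - 384)² = -2*(-379)² = -2*143641 = -287282)
(O*h)*u = -287282*4*12 = -1149128*12 = -13789536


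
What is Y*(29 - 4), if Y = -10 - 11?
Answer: -525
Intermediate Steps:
Y = -21
Y*(29 - 4) = -21*(29 - 4) = -21*25 = -525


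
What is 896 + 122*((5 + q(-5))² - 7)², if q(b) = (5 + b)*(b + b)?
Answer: 40424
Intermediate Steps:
q(b) = 2*b*(5 + b) (q(b) = (5 + b)*(2*b) = 2*b*(5 + b))
896 + 122*((5 + q(-5))² - 7)² = 896 + 122*((5 + 2*(-5)*(5 - 5))² - 7)² = 896 + 122*((5 + 2*(-5)*0)² - 7)² = 896 + 122*((5 + 0)² - 7)² = 896 + 122*(5² - 7)² = 896 + 122*(25 - 7)² = 896 + 122*18² = 896 + 122*324 = 896 + 39528 = 40424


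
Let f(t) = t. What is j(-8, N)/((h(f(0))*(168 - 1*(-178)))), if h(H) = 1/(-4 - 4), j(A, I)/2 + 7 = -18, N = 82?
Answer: 200/173 ≈ 1.1561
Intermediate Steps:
j(A, I) = -50 (j(A, I) = -14 + 2*(-18) = -14 - 36 = -50)
h(H) = -1/8 (h(H) = 1/(-8) = -1/8)
j(-8, N)/((h(f(0))*(168 - 1*(-178)))) = -50*(-8/(168 - 1*(-178))) = -50*(-8/(168 + 178)) = -50/((-1/8*346)) = -50/(-173/4) = -50*(-4/173) = 200/173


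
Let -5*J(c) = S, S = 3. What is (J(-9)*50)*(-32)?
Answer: 960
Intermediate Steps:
J(c) = -⅗ (J(c) = -⅕*3 = -⅗)
(J(-9)*50)*(-32) = -⅗*50*(-32) = -30*(-32) = 960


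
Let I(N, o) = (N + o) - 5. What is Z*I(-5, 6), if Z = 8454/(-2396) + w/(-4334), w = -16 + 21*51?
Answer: 19583708/1298033 ≈ 15.087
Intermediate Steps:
w = 1055 (w = -16 + 1071 = 1055)
Z = -4895927/1298033 (Z = 8454/(-2396) + 1055/(-4334) = 8454*(-1/2396) + 1055*(-1/4334) = -4227/1198 - 1055/4334 = -4895927/1298033 ≈ -3.7718)
I(N, o) = -5 + N + o
Z*I(-5, 6) = -4895927*(-5 - 5 + 6)/1298033 = -4895927/1298033*(-4) = 19583708/1298033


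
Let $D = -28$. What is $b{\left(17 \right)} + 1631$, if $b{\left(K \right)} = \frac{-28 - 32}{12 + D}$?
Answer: $\frac{6539}{4} \approx 1634.8$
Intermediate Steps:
$b{\left(K \right)} = \frac{15}{4}$ ($b{\left(K \right)} = \frac{-28 - 32}{12 - 28} = - \frac{60}{-16} = \left(-60\right) \left(- \frac{1}{16}\right) = \frac{15}{4}$)
$b{\left(17 \right)} + 1631 = \frac{15}{4} + 1631 = \frac{6539}{4}$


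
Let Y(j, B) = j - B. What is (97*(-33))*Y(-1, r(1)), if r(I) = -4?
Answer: -9603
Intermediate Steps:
(97*(-33))*Y(-1, r(1)) = (97*(-33))*(-1 - 1*(-4)) = -3201*(-1 + 4) = -3201*3 = -9603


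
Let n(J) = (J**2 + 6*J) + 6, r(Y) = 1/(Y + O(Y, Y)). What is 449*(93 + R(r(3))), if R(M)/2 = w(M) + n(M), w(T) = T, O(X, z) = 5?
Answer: 1534233/32 ≈ 47945.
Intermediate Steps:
r(Y) = 1/(5 + Y) (r(Y) = 1/(Y + 5) = 1/(5 + Y))
n(J) = 6 + J**2 + 6*J
R(M) = 12 + 2*M**2 + 14*M (R(M) = 2*(M + (6 + M**2 + 6*M)) = 2*(6 + M**2 + 7*M) = 12 + 2*M**2 + 14*M)
449*(93 + R(r(3))) = 449*(93 + (12 + 2*(1/(5 + 3))**2 + 14/(5 + 3))) = 449*(93 + (12 + 2*(1/8)**2 + 14/8)) = 449*(93 + (12 + 2*(1/8)**2 + 14*(1/8))) = 449*(93 + (12 + 2*(1/64) + 7/4)) = 449*(93 + (12 + 1/32 + 7/4)) = 449*(93 + 441/32) = 449*(3417/32) = 1534233/32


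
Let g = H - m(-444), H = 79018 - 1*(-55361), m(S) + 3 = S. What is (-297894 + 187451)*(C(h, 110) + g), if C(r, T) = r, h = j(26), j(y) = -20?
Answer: -14888379058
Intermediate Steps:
m(S) = -3 + S
h = -20
H = 134379 (H = 79018 + 55361 = 134379)
g = 134826 (g = 134379 - (-3 - 444) = 134379 - 1*(-447) = 134379 + 447 = 134826)
(-297894 + 187451)*(C(h, 110) + g) = (-297894 + 187451)*(-20 + 134826) = -110443*134806 = -14888379058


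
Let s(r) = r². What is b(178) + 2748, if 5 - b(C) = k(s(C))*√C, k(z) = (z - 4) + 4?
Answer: 2753 - 31684*√178 ≈ -4.1996e+5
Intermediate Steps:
k(z) = z (k(z) = (-4 + z) + 4 = z)
b(C) = 5 - C^(5/2) (b(C) = 5 - C²*√C = 5 - C^(5/2))
b(178) + 2748 = (5 - 178^(5/2)) + 2748 = (5 - 31684*√178) + 2748 = 2753 - 31684*√178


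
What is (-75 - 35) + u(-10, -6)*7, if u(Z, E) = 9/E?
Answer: -241/2 ≈ -120.50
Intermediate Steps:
(-75 - 35) + u(-10, -6)*7 = (-75 - 35) + (9/(-6))*7 = -110 + (9*(-⅙))*7 = -110 - 3/2*7 = -110 - 21/2 = -241/2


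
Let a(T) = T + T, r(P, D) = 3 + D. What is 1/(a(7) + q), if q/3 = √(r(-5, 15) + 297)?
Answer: -2/377 + 9*√35/2639 ≈ 0.014871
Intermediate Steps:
a(T) = 2*T
q = 9*√35 (q = 3*√((3 + 15) + 297) = 3*√(18 + 297) = 3*√315 = 3*(3*√35) = 9*√35 ≈ 53.245)
1/(a(7) + q) = 1/(2*7 + 9*√35) = 1/(14 + 9*√35)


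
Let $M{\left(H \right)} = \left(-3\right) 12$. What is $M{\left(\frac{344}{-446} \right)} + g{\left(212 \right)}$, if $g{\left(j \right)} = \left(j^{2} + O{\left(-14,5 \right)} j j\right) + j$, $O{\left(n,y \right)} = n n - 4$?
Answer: $8674368$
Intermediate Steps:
$O{\left(n,y \right)} = -4 + n^{2}$ ($O{\left(n,y \right)} = n^{2} - 4 = -4 + n^{2}$)
$g{\left(j \right)} = j + 193 j^{2}$ ($g{\left(j \right)} = \left(j^{2} + \left(-4 + \left(-14\right)^{2}\right) j j\right) + j = \left(j^{2} + \left(-4 + 196\right) j j\right) + j = \left(j^{2} + 192 j j\right) + j = \left(j^{2} + 192 j^{2}\right) + j = 193 j^{2} + j = j + 193 j^{2}$)
$M{\left(H \right)} = -36$
$M{\left(\frac{344}{-446} \right)} + g{\left(212 \right)} = -36 + 212 \left(1 + 193 \cdot 212\right) = -36 + 212 \left(1 + 40916\right) = -36 + 212 \cdot 40917 = -36 + 8674404 = 8674368$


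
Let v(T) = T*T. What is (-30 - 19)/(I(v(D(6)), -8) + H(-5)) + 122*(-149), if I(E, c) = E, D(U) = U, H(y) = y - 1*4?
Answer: -490855/27 ≈ -18180.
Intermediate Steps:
H(y) = -4 + y (H(y) = y - 4 = -4 + y)
v(T) = T**2
(-30 - 19)/(I(v(D(6)), -8) + H(-5)) + 122*(-149) = (-30 - 19)/(6**2 + (-4 - 5)) + 122*(-149) = -49/(36 - 9) - 18178 = -49/27 - 18178 = -490855/27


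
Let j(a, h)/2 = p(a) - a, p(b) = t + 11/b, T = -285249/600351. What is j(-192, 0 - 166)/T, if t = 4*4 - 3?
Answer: -7874403833/9127968 ≈ -862.67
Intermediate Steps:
t = 13 (t = 16 - 3 = 13)
T = -95083/200117 (T = -285249*1/600351 = -95083/200117 ≈ -0.47514)
p(b) = 13 + 11/b
j(a, h) = 26 - 2*a + 22/a (j(a, h) = 2*((13 + 11/a) - a) = 2*(13 - a + 11/a) = 26 - 2*a + 22/a)
j(-192, 0 - 166)/T = (26 - 2*(-192) + 22/(-192))/(-95083/200117) = (26 + 384 + 22*(-1/192))*(-200117/95083) = (26 + 384 - 11/96)*(-200117/95083) = (39349/96)*(-200117/95083) = -7874403833/9127968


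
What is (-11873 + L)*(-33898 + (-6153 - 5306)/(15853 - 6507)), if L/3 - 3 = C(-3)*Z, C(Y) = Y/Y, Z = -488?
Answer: 2111302920888/4673 ≈ 4.5181e+8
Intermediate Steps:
C(Y) = 1
L = -1455 (L = 9 + 3*(1*(-488)) = 9 + 3*(-488) = 9 - 1464 = -1455)
(-11873 + L)*(-33898 + (-6153 - 5306)/(15853 - 6507)) = (-11873 - 1455)*(-33898 + (-6153 - 5306)/(15853 - 6507)) = -13328*(-33898 - 11459/9346) = -13328*(-316822167/9346) = 2111302920888/4673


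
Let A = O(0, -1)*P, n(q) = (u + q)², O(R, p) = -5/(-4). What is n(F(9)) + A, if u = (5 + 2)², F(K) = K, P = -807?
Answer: 9421/4 ≈ 2355.3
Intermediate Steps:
O(R, p) = 5/4 (O(R, p) = -5*(-¼) = 5/4)
u = 49 (u = 7² = 49)
n(q) = (49 + q)²
A = -4035/4 (A = (5/4)*(-807) = -4035/4 ≈ -1008.8)
n(F(9)) + A = (49 + 9)² - 4035/4 = 58² - 4035/4 = 3364 - 4035/4 = 9421/4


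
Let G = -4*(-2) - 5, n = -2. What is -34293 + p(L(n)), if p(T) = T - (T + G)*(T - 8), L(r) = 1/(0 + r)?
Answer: -137089/4 ≈ -34272.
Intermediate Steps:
G = 3 (G = 8 - 5 = 3)
L(r) = 1/r
p(T) = T - (-8 + T)*(3 + T) (p(T) = T - (T + 3)*(T - 8) = T - (3 + T)*(-8 + T) = T - (-8 + T)*(3 + T))
-34293 + p(L(n)) = -34293 + (24 - (1/(-2))² + 6/(-2)) = -34293 + (24 - (-½)² + 6*(-½)) = -34293 + (24 - 1*¼ - 3) = -34293 + (24 - ¼ - 3) = -34293 + 83/4 = -137089/4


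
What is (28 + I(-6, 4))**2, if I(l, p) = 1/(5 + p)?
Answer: 64009/81 ≈ 790.23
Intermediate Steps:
(28 + I(-6, 4))**2 = (28 + 1/(5 + 4))**2 = (28 + 1/9)**2 = (253/9)**2 = 64009/81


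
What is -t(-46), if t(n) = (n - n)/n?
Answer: 0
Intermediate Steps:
t(n) = 0 (t(n) = 0/n = 0)
-t(-46) = -1*0 = 0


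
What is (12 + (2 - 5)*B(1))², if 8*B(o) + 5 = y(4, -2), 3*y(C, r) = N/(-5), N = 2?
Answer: 310249/1600 ≈ 193.91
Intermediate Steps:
y(C, r) = -2/15 (y(C, r) = (2/(-5))/3 = (2*(-⅕))/3 = (⅓)*(-⅖) = -2/15)
B(o) = -77/120 (B(o) = -5/8 + (⅛)*(-2/15) = -5/8 - 1/60 = -77/120)
(12 + (2 - 5)*B(1))² = (12 + (2 - 5)*(-77/120))² = (12 - 3*(-77/120))² = (12 + 77/40)² = (557/40)² = 310249/1600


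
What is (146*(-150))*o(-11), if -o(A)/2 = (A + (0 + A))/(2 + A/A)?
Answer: -321200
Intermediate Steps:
o(A) = -4*A/3 (o(A) = -2*(A + (0 + A))/(2 + A/A) = -2*(A + A)/(2 + 1) = -2*2*A/3 = -4*A/3)
(146*(-150))*o(-11) = (146*(-150))*(-4/3*(-11)) = -21900*44/3 = -321200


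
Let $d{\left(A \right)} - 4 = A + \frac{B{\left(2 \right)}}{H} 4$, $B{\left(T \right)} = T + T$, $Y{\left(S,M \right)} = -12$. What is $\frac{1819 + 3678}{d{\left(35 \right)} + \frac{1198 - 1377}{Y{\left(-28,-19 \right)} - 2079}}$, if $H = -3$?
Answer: $\frac{11494227}{70576} \approx 162.86$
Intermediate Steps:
$B{\left(T \right)} = 2 T$
$d{\left(A \right)} = - \frac{4}{3} + A$ ($d{\left(A \right)} = 4 + \left(A + \frac{2 \cdot 2}{-3} \cdot 4\right) = 4 + \left(A + 4 \left(- \frac{1}{3}\right) 4\right) = 4 + \left(A - \frac{16}{3}\right) = 4 + \left(- \frac{16}{3} + A\right) = - \frac{4}{3} + A$)
$\frac{1819 + 3678}{d{\left(35 \right)} + \frac{1198 - 1377}{Y{\left(-28,-19 \right)} - 2079}} = \frac{1819 + 3678}{\left(- \frac{4}{3} + 35\right) + \frac{1198 - 1377}{-12 - 2079}} = \frac{5497}{\frac{101}{3} - \frac{179}{-2091}} = \frac{5497}{\frac{101}{3} - - \frac{179}{2091}} = \frac{5497}{\frac{101}{3} + \frac{179}{2091}} = \frac{5497}{\frac{70576}{2091}} = 5497 \cdot \frac{2091}{70576} = \frac{11494227}{70576}$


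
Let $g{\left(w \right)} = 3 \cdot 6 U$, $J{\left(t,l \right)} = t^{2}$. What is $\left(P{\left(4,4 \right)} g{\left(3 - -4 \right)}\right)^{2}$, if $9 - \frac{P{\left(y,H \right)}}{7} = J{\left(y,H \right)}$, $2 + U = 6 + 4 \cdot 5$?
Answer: $448084224$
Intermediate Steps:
$U = 24$ ($U = -2 + \left(6 + 4 \cdot 5\right) = -2 + \left(6 + 20\right) = -2 + 26 = 24$)
$g{\left(w \right)} = 432$ ($g{\left(w \right)} = 3 \cdot 6 \cdot 24 = 18 \cdot 24 = 432$)
$P{\left(y,H \right)} = 63 - 7 y^{2}$
$\left(P{\left(4,4 \right)} g{\left(3 - -4 \right)}\right)^{2} = \left(\left(63 - 7 \cdot 4^{2}\right) 432\right)^{2} = \left(\left(63 - 112\right) 432\right)^{2} = \left(\left(-49\right) 432\right)^{2} = \left(-21168\right)^{2} = 448084224$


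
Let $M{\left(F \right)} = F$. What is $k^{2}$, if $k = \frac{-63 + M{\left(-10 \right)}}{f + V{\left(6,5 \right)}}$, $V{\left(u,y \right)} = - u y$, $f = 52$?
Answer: $\frac{5329}{484} \approx 11.01$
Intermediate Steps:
$V{\left(u,y \right)} = - u y$
$k = - \frac{73}{22}$ ($k = \frac{-63 - 10}{52 - 6 \cdot 5} = - \frac{73}{52 - 30} = - \frac{73}{22} \approx -3.3182$)
$k^{2} = \left(- \frac{73}{22}\right)^{2} = \frac{5329}{484}$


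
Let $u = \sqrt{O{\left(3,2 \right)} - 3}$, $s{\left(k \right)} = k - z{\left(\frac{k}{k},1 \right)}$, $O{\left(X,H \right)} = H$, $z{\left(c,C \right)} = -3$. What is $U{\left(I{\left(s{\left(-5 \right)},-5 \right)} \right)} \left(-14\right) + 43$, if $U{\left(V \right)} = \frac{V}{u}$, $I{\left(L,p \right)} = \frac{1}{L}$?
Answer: $43 - 7 i \approx 43.0 - 7.0 i$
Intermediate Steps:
$s{\left(k \right)} = 3 + k$ ($s{\left(k \right)} = k - -3 = k + 3 = 3 + k$)
$u = i$ ($u = \sqrt{2 - 3} = \sqrt{-1} = i \approx 1.0 i$)
$U{\left(V \right)} = - i V$ ($U{\left(V \right)} = \frac{V}{i} = V \left(- i\right) = - i V$)
$U{\left(I{\left(s{\left(-5 \right)},-5 \right)} \right)} \left(-14\right) + 43 = - \frac{i}{3 - 5} \left(-14\right) + 43 = - \frac{i}{-2} \left(-14\right) + 43 = \left(-1\right) i \left(- \frac{1}{2}\right) \left(-14\right) + 43 = \frac{i}{2} \left(-14\right) + 43 = - 7 i + 43 = 43 - 7 i$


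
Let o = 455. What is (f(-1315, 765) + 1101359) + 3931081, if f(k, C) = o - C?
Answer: 5032130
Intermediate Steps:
f(k, C) = 455 - C
(f(-1315, 765) + 1101359) + 3931081 = ((455 - 1*765) + 1101359) + 3931081 = ((455 - 765) + 1101359) + 3931081 = (-310 + 1101359) + 3931081 = 1101049 + 3931081 = 5032130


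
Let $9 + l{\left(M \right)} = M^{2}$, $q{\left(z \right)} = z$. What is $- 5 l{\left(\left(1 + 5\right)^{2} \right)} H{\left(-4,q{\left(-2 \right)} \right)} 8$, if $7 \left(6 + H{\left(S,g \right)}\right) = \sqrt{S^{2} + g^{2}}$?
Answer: $308880 - \frac{102960 \sqrt{5}}{7} \approx 2.7599 \cdot 10^{5}$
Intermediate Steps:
$l{\left(M \right)} = -9 + M^{2}$
$H{\left(S,g \right)} = -6 + \frac{\sqrt{S^{2} + g^{2}}}{7}$
$- 5 l{\left(\left(1 + 5\right)^{2} \right)} H{\left(-4,q{\left(-2 \right)} \right)} 8 = - 5 \left(-9 + \left(\left(1 + 5\right)^{2}\right)^{2}\right) \left(-6 + \frac{\sqrt{\left(-4\right)^{2} + \left(-2\right)^{2}}}{7}\right) 8 = - 5 \left(-9 + \left(6^{2}\right)^{2}\right) \left(-6 + \frac{\sqrt{16 + 4}}{7}\right) 8 = - 5 \left(-9 + 36^{2}\right) \left(-6 + \frac{\sqrt{20}}{7}\right) 8 = - 5 \left(-9 + 1296\right) \left(-6 + \frac{2 \sqrt{5}}{7}\right) 8 = - 5 \cdot 1287 \left(-6 + \frac{2 \sqrt{5}}{7}\right) 8 = - 5 \left(-7722 + \frac{2574 \sqrt{5}}{7}\right) 8 = \left(38610 - \frac{12870 \sqrt{5}}{7}\right) 8 = 308880 - \frac{102960 \sqrt{5}}{7}$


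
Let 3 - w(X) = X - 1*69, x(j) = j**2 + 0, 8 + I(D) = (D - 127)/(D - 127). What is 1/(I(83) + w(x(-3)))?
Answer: 1/56 ≈ 0.017857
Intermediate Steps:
I(D) = -7 (I(D) = -8 + (D - 127)/(D - 127) = -8 + (-127 + D)/(-127 + D) = -8 + 1 = -7)
x(j) = j**2
w(X) = 72 - X (w(X) = 3 - (X - 1*69) = 3 - (X - 69) = 3 - (-69 + X) = 3 + (69 - X) = 72 - X)
1/(I(83) + w(x(-3))) = 1/(-7 + (72 - 1*(-3)**2)) = 1/(-7 + (72 - 1*9)) = 1/(-7 + (72 - 9)) = 1/(-7 + 63) = 1/56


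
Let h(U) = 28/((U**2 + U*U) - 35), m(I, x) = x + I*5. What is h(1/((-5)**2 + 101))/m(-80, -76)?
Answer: 7938/4723093 ≈ 0.0016807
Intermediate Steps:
m(I, x) = x + 5*I
h(U) = 28/(-35 + 2*U**2) (h(U) = 28/((U**2 + U**2) - 35) = 28/(2*U**2 - 35) = 28/(-35 + 2*U**2))
h(1/((-5)**2 + 101))/m(-80, -76) = (28/(-35 + 2*(1/((-5)**2 + 101))**2))/(-76 + 5*(-80)) = (28/(-35 + 2*(1/(25 + 101))**2))/(-76 - 400) = (28/(-35 + 2*(1/126)**2))/(-476) = (28/(-35 + 2*(1/126)**2))*(-1/476) = (28/(-35 + 2*(1/15876)))*(-1/476) = (28/(-35 + 1/7938))*(-1/476) = (28/(-277829/7938))*(-1/476) = (28*(-7938/277829))*(-1/476) = -222264/277829*(-1/476) = 7938/4723093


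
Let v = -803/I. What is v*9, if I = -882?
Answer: 803/98 ≈ 8.1939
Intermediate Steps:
v = 803/882 (v = -803/(-882) = -803*(-1/882) = 803/882 ≈ 0.91043)
v*9 = (803/882)*9 = 803/98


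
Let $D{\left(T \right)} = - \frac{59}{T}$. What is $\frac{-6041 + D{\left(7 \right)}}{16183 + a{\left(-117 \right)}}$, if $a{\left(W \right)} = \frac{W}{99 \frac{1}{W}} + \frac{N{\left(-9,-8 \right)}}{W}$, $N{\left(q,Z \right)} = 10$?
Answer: $- \frac{27249651}{73518788} \approx -0.37065$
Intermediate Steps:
$a{\left(W \right)} = \frac{10}{W} + \frac{W^{2}}{99}$ ($a{\left(W \right)} = \frac{W}{99 \frac{1}{W}} + \frac{10}{W} = W \frac{W}{99} + \frac{10}{W} = \frac{W^{2}}{99} + \frac{10}{W} = \frac{10}{W} + \frac{W^{2}}{99}$)
$\frac{-6041 + D{\left(7 \right)}}{16183 + a{\left(-117 \right)}} = \frac{-6041 - \frac{59}{7}}{16183 + \frac{990 + \left(-117\right)^{3}}{99 \left(-117\right)}} = \frac{-6041 - \frac{59}{7}}{16183 + \frac{1}{99} \left(- \frac{1}{117}\right) \left(990 - 1601613\right)} = \frac{-6041 - \frac{59}{7}}{16183 + \frac{1}{99} \left(- \frac{1}{117}\right) \left(-1600623\right)} = - \frac{42346}{7 \left(16183 + \frac{177847}{1287}\right)} = - \frac{42346}{7 \cdot \frac{21005368}{1287}} = \left(- \frac{42346}{7}\right) \frac{1287}{21005368} = - \frac{27249651}{73518788}$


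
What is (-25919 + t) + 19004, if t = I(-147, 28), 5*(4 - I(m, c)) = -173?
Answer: -34382/5 ≈ -6876.4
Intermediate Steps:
I(m, c) = 193/5 (I(m, c) = 4 - ⅕*(-173) = 4 + 173/5 = 193/5)
t = 193/5 ≈ 38.600
(-25919 + t) + 19004 = (-25919 + 193/5) + 19004 = -129402/5 + 19004 = -34382/5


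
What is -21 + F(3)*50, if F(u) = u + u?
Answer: 279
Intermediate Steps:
F(u) = 2*u
-21 + F(3)*50 = -21 + (2*3)*50 = -21 + 6*50 = -21 + 300 = 279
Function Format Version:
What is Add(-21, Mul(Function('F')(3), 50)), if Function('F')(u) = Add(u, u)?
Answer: 279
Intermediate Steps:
Function('F')(u) = Mul(2, u)
Add(-21, Mul(Function('F')(3), 50)) = Add(-21, Mul(Mul(2, 3), 50)) = Add(-21, Mul(6, 50)) = Add(-21, 300) = 279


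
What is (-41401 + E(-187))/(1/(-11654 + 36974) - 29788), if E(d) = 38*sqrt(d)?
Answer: 1048273320/754232159 - 962160*I*sqrt(187)/754232159 ≈ 1.3899 - 0.017445*I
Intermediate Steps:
(-41401 + E(-187))/(1/(-11654 + 36974) - 29788) = (-41401 + 38*sqrt(-187))/(1/(-11654 + 36974) - 29788) = (-41401 + 38*(I*sqrt(187)))/(1/25320 - 29788) = (-41401 + 38*I*sqrt(187))/(1/25320 - 29788) = (-41401 + 38*I*sqrt(187))/(-754232159/25320) = (-41401 + 38*I*sqrt(187))*(-25320/754232159) = 1048273320/754232159 - 962160*I*sqrt(187)/754232159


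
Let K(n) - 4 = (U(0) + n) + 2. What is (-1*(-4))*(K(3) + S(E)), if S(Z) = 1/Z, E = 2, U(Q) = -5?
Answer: 18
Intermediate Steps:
K(n) = 1 + n (K(n) = 4 + ((-5 + n) + 2) = 4 + (-3 + n) = 1 + n)
(-1*(-4))*(K(3) + S(E)) = (-1*(-4))*((1 + 3) + 1/2) = 4*(4 + 1/2) = 4*(9/2) = 18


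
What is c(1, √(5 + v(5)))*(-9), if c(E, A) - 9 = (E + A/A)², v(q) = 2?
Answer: -117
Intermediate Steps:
c(E, A) = 9 + (1 + E)² (c(E, A) = 9 + (E + A/A)² = 9 + (E + 1)² = 9 + (1 + E)²)
c(1, √(5 + v(5)))*(-9) = (9 + (1 + 1)²)*(-9) = (9 + 2²)*(-9) = (9 + 4)*(-9) = 13*(-9) = -117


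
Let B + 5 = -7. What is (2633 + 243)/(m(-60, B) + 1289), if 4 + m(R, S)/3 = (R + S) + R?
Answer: 2876/881 ≈ 3.2645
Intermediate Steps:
B = -12 (B = -5 - 7 = -12)
m(R, S) = -12 + 3*S + 6*R (m(R, S) = -12 + 3*((R + S) + R) = -12 + 3*(S + 2*R) = -12 + (3*S + 6*R) = -12 + 3*S + 6*R)
(2633 + 243)/(m(-60, B) + 1289) = (2633 + 243)/((-12 + 3*(-12) + 6*(-60)) + 1289) = 2876/((-12 - 36 - 360) + 1289) = 2876/(-408 + 1289) = 2876/881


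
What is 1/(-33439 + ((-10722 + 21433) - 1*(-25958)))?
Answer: 1/3230 ≈ 0.00030960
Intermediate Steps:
1/(-33439 + ((-10722 + 21433) - 1*(-25958))) = 1/(-33439 + (10711 + 25958)) = 1/(-33439 + 36669) = 1/3230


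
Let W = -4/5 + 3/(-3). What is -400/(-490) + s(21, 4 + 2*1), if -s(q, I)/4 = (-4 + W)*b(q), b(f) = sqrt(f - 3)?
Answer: 40/49 + 348*sqrt(2)/5 ≈ 99.246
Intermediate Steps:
W = -9/5 (W = -4*1/5 + 3*(-1/3) = -4/5 - 1 = -9/5 ≈ -1.8000)
b(f) = sqrt(-3 + f)
s(q, I) = 116*sqrt(-3 + q)/5 (s(q, I) = -4*(-4 - 9/5)*sqrt(-3 + q) = -(-116)*sqrt(-3 + q)/5 = 116*sqrt(-3 + q)/5)
-400/(-490) + s(21, 4 + 2*1) = -400/(-490) + 116*sqrt(-3 + 21)/5 = -400*(-1/490) + 116*sqrt(18)/5 = 40/49 + 116*(3*sqrt(2))/5 = 40/49 + 348*sqrt(2)/5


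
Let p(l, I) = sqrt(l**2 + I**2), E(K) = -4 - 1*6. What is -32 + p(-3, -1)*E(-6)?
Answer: -32 - 10*sqrt(10) ≈ -63.623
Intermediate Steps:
E(K) = -10 (E(K) = -4 - 6 = -10)
p(l, I) = sqrt(I**2 + l**2)
-32 + p(-3, -1)*E(-6) = -32 + sqrt((-1)**2 + (-3)**2)*(-10) = -32 + sqrt(1 + 9)*(-10) = -32 + sqrt(10)*(-10) = -32 - 10*sqrt(10)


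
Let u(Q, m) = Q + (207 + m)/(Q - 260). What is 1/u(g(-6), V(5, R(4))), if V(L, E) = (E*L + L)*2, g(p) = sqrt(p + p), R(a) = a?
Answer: -13364/174245 - 26942*I*sqrt(3)/174245 ≈ -0.076697 - 0.26781*I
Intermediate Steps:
g(p) = sqrt(2)*sqrt(p) (g(p) = sqrt(2*p) = sqrt(2)*sqrt(p))
V(L, E) = 2*L + 2*E*L (V(L, E) = (L + E*L)*2 = 2*L + 2*E*L)
u(Q, m) = Q + (207 + m)/(-260 + Q)
1/u(g(-6), V(5, R(4))) = 1/((207 + 2*5*(1 + 4) + (sqrt(2)*sqrt(-6))**2 - 260*sqrt(2)*sqrt(-6))/(-260 + sqrt(2)*sqrt(-6))) = 1/((207 + 2*5*5 + (sqrt(2)*(I*sqrt(6)))**2 - 260*sqrt(2)*I*sqrt(6))/(-260 + sqrt(2)*(I*sqrt(6)))) = 1/((207 + 50 + (2*I*sqrt(3))**2 - 520*I*sqrt(3))/(-260 + 2*I*sqrt(3))) = 1/((207 + 50 - 12 - 520*I*sqrt(3))/(-260 + 2*I*sqrt(3))) = 1/((245 - 520*I*sqrt(3))/(-260 + 2*I*sqrt(3))) = (-260 + 2*I*sqrt(3))/(245 - 520*I*sqrt(3))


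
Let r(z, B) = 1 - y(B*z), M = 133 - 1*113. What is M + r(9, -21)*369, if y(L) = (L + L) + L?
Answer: 209612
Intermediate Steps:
y(L) = 3*L (y(L) = 2*L + L = 3*L)
M = 20 (M = 133 - 113 = 20)
r(z, B) = 1 - 3*B*z
M + r(9, -21)*369 = 20 + (1 - 3*(-21)*9)*369 = 20 + (1 + 567)*369 = 20 + 568*369 = 20 + 209592 = 209612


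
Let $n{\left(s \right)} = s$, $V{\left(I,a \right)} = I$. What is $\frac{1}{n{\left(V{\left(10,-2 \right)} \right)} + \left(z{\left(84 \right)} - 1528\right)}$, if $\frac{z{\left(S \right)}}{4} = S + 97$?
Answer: $- \frac{1}{794} \approx -0.0012594$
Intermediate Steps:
$z{\left(S \right)} = 388 + 4 S$ ($z{\left(S \right)} = 4 \left(S + 97\right) = 4 \left(97 + S\right) = 388 + 4 S$)
$\frac{1}{n{\left(V{\left(10,-2 \right)} \right)} + \left(z{\left(84 \right)} - 1528\right)} = \frac{1}{10 + \left(\left(388 + 4 \cdot 84\right) - 1528\right)} = \frac{1}{10 + \left(\left(388 + 336\right) - 1528\right)} = \frac{1}{10 + \left(724 - 1528\right)} = \frac{1}{10 - 804} = \frac{1}{-794} = - \frac{1}{794}$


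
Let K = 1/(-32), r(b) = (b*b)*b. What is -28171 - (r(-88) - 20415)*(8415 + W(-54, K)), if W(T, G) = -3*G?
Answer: 189005335549/32 ≈ 5.9064e+9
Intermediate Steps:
r(b) = b³ (r(b) = b²*b = b³)
K = -1/32 ≈ -0.031250
-28171 - (r(-88) - 20415)*(8415 + W(-54, K)) = -28171 - ((-88)³ - 20415)*(8415 - 3*(-1/32)) = -28171 - (-681472 - 20415)*(8415 + 3/32) = -28171 - (-701887)*269283/32 = -28171 - 1*(-189006237021/32) = -28171 + 189006237021/32 = 189005335549/32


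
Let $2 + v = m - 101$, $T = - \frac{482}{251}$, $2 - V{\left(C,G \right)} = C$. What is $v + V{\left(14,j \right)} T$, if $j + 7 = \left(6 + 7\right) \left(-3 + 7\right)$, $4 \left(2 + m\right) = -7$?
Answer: $- \frac{84041}{1004} \approx -83.706$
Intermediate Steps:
$m = - \frac{15}{4}$ ($m = -2 + \frac{1}{4} \left(-7\right) = -2 - \frac{7}{4} = - \frac{15}{4} \approx -3.75$)
$j = 45$ ($j = -7 + \left(6 + 7\right) \left(-3 + 7\right) = -7 + 13 \cdot 4 = -7 + 52 = 45$)
$V{\left(C,G \right)} = 2 - C$
$T = - \frac{482}{251}$ ($T = \left(-482\right) \frac{1}{251} = - \frac{482}{251} \approx -1.9203$)
$v = - \frac{427}{4}$ ($v = -2 - \frac{419}{4} = - \frac{427}{4} \approx -106.75$)
$v + V{\left(14,j \right)} T = - \frac{427}{4} + \left(2 - 14\right) \left(- \frac{482}{251}\right) = - \frac{427}{4} - - \frac{5784}{251} = - \frac{427}{4} + \frac{5784}{251} = - \frac{84041}{1004}$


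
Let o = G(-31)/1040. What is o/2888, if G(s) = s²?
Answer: 961/3003520 ≈ 0.00031996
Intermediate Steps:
o = 961/1040 (o = (-31)²/1040 = 961*(1/1040) = 961/1040 ≈ 0.92404)
o/2888 = (961/1040)/2888 = (961/1040)*(1/2888) = 961/3003520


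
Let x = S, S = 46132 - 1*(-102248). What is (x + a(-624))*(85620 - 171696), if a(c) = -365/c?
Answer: -664144375905/52 ≈ -1.2772e+10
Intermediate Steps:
S = 148380 (S = 46132 + 102248 = 148380)
x = 148380
(x + a(-624))*(85620 - 171696) = (148380 - 365/(-624))*(85620 - 171696) = (148380 - 365*(-1/624))*(-86076) = (148380 + 365/624)*(-86076) = (92589485/624)*(-86076) = -664144375905/52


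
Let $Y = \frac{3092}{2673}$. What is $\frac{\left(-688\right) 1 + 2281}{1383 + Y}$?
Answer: $\frac{4258089}{3699851} \approx 1.1509$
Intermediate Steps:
$Y = \frac{3092}{2673}$ ($Y = 3092 \cdot \frac{1}{2673} = \frac{3092}{2673} \approx 1.1568$)
$\frac{\left(-688\right) 1 + 2281}{1383 + Y} = \frac{\left(-688\right) 1 + 2281}{1383 + \frac{3092}{2673}} = \frac{-688 + 2281}{\frac{3699851}{2673}} = 1593 \cdot \frac{2673}{3699851} = \frac{4258089}{3699851}$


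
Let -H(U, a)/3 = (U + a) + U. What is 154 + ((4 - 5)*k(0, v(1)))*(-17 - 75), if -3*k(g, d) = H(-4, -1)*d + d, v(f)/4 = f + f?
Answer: -20146/3 ≈ -6715.3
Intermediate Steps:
H(U, a) = -6*U - 3*a (H(U, a) = -3*((U + a) + U) = -3*(a + 2*U) = -6*U - 3*a)
v(f) = 8*f (v(f) = 4*(f + f) = 4*(2*f) = 8*f)
k(g, d) = -28*d/3 (k(g, d) = -((-6*(-4) - 3*(-1))*d + d)/3 = -((24 + 3)*d + d)/3 = -(27*d + d)/3 = -28*d/3)
154 + ((4 - 5)*k(0, v(1)))*(-17 - 75) = 154 + ((4 - 5)*(-224/3))*(-17 - 75) = 154 - (-28)*8/3*(-92) = 154 - 1*(-224/3)*(-92) = 154 + (224/3)*(-92) = 154 - 20608/3 = -20146/3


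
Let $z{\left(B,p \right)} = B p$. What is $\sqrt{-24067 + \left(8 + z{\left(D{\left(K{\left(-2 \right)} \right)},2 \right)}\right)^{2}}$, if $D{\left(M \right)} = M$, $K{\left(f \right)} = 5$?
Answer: $i \sqrt{23743} \approx 154.09 i$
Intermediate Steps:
$\sqrt{-24067 + \left(8 + z{\left(D{\left(K{\left(-2 \right)} \right)},2 \right)}\right)^{2}} = \sqrt{-24067 + \left(8 + 5 \cdot 2\right)^{2}} = \sqrt{-24067 + \left(8 + 10\right)^{2}} = \sqrt{-24067 + 18^{2}} = \sqrt{-24067 + 324} = \sqrt{-23743} = i \sqrt{23743}$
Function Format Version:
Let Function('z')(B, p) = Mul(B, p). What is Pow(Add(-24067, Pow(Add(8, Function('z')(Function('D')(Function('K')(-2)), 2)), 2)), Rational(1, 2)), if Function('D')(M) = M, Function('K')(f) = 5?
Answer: Mul(I, Pow(23743, Rational(1, 2))) ≈ Mul(154.09, I)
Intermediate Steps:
Pow(Add(-24067, Pow(Add(8, Function('z')(Function('D')(Function('K')(-2)), 2)), 2)), Rational(1, 2)) = Pow(Add(-24067, Pow(Add(8, Mul(5, 2)), 2)), Rational(1, 2)) = Pow(Add(-24067, Pow(Add(8, 10), 2)), Rational(1, 2)) = Pow(Add(-24067, Pow(18, 2)), Rational(1, 2)) = Pow(Add(-24067, 324), Rational(1, 2)) = Pow(-23743, Rational(1, 2)) = Mul(I, Pow(23743, Rational(1, 2)))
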